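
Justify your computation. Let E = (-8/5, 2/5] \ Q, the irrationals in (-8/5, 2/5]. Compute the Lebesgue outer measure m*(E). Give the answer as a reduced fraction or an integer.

The interval I = (-8/5, 2/5] has m(I) = 2/5 - (-8/5) = 2 (endpoints are measure-zero, so open/closed/half-open agree). Write I = (I cap Q) u (I \ Q). The rationals in I are countable, so m*(I cap Q) = 0 (cover each rational by intervals whose total length is arbitrarily small). By countable subadditivity m*(I) <= m*(I cap Q) + m*(I \ Q), hence m*(I \ Q) >= m(I) = 2. The reverse inequality m*(I \ Q) <= m*(I) = 2 is trivial since (I \ Q) is a subset of I. Therefore m*(I \ Q) = 2.

2


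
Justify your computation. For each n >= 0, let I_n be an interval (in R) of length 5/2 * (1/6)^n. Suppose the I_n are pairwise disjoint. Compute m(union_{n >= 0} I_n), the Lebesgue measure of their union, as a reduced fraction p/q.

By countable additivity of the Lebesgue measure on pairwise disjoint measurable sets,
  m(union_{n >= 0} I_n) = sum_{n >= 0} m(I_n) = sum_{n >= 0} a * r^n,
  with a = 5/2 and r = 1/6.
Since 0 < r = 1/6 < 1, the geometric series converges:
  sum_{n >= 0} a * r^n = a / (1 - r).
  = 5/2 / (1 - 1/6)
  = 5/2 / (5/6)
  = 3.

3


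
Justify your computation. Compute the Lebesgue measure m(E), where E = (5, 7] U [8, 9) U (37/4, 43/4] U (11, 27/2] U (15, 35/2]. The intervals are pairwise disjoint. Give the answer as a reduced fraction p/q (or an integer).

For pairwise disjoint intervals, m(union_i I_i) = sum_i m(I_i),
and m is invariant under swapping open/closed endpoints (single points have measure 0).
So m(E) = sum_i (b_i - a_i).
  I_1 has length 7 - 5 = 2.
  I_2 has length 9 - 8 = 1.
  I_3 has length 43/4 - 37/4 = 3/2.
  I_4 has length 27/2 - 11 = 5/2.
  I_5 has length 35/2 - 15 = 5/2.
Summing:
  m(E) = 2 + 1 + 3/2 + 5/2 + 5/2 = 19/2.

19/2


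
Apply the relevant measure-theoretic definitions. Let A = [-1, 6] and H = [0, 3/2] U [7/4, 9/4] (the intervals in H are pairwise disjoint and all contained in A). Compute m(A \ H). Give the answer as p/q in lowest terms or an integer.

The ambient interval has length m(A) = 6 - (-1) = 7.
Since the holes are disjoint and sit inside A, by finite additivity
  m(H) = sum_i (b_i - a_i), and m(A \ H) = m(A) - m(H).
Computing the hole measures:
  m(H_1) = 3/2 - 0 = 3/2.
  m(H_2) = 9/4 - 7/4 = 1/2.
Summed: m(H) = 3/2 + 1/2 = 2.
So m(A \ H) = 7 - 2 = 5.

5


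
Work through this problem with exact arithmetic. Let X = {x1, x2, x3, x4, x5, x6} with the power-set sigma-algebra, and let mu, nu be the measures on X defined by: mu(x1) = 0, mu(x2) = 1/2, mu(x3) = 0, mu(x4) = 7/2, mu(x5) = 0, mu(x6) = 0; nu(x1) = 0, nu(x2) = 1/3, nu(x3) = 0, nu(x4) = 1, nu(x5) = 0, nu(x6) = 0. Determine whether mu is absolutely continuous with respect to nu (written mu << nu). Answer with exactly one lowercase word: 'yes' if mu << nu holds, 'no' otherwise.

mu << nu means: every nu-null measurable set is also mu-null; equivalently, for every atom x, if nu({x}) = 0 then mu({x}) = 0.
Checking each atom:
  x1: nu = 0, mu = 0 -> consistent with mu << nu.
  x2: nu = 1/3 > 0 -> no constraint.
  x3: nu = 0, mu = 0 -> consistent with mu << nu.
  x4: nu = 1 > 0 -> no constraint.
  x5: nu = 0, mu = 0 -> consistent with mu << nu.
  x6: nu = 0, mu = 0 -> consistent with mu << nu.
No atom violates the condition. Therefore mu << nu.

yes


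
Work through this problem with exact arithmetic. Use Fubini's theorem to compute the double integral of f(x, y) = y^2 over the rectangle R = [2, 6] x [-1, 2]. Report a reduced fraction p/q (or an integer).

f(x, y) is a tensor product of a function of x and a function of y, and both factors are bounded continuous (hence Lebesgue integrable) on the rectangle, so Fubini's theorem applies:
  integral_R f d(m x m) = (integral_a1^b1 1 dx) * (integral_a2^b2 y^2 dy).
Inner integral in x: integral_{2}^{6} 1 dx = (6^1 - 2^1)/1
  = 4.
Inner integral in y: integral_{-1}^{2} y^2 dy = (2^3 - (-1)^3)/3
  = 3.
Product: (4) * (3) = 12.

12


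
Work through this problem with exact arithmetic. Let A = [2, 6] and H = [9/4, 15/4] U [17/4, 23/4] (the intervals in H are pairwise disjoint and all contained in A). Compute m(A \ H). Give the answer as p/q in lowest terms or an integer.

The ambient interval has length m(A) = 6 - 2 = 4.
Since the holes are disjoint and sit inside A, by finite additivity
  m(H) = sum_i (b_i - a_i), and m(A \ H) = m(A) - m(H).
Computing the hole measures:
  m(H_1) = 15/4 - 9/4 = 3/2.
  m(H_2) = 23/4 - 17/4 = 3/2.
Summed: m(H) = 3/2 + 3/2 = 3.
So m(A \ H) = 4 - 3 = 1.

1


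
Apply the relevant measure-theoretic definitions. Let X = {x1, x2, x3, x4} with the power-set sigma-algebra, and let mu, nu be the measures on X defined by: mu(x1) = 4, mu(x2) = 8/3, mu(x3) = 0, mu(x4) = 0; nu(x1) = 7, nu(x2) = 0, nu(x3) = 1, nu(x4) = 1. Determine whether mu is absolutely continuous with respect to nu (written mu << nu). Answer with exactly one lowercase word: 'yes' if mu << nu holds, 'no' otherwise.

mu << nu means: every nu-null measurable set is also mu-null; equivalently, for every atom x, if nu({x}) = 0 then mu({x}) = 0.
Checking each atom:
  x1: nu = 7 > 0 -> no constraint.
  x2: nu = 0, mu = 8/3 > 0 -> violates mu << nu.
  x3: nu = 1 > 0 -> no constraint.
  x4: nu = 1 > 0 -> no constraint.
The atom(s) x2 violate the condition (nu = 0 but mu > 0). Therefore mu is NOT absolutely continuous w.r.t. nu.

no


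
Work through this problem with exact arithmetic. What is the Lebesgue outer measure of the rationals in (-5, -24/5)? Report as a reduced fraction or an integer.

The set Q cap (-5, -24/5) is countable (a subset of the countable set Q). Lebesgue outer measure of any countable set is 0: each singleton {q} has m*({q}) = 0, and by countable subadditivity m*(union_k {q_k}) <= sum_k m*({q_k}) = sum_k 0 = 0. The reverse inequality m*(E) >= 0 is automatic. So m*(Q cap (-5, -24/5)) = 0.

0


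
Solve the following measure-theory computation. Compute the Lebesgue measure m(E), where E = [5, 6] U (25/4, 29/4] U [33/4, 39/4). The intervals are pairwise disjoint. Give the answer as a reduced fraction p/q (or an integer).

For pairwise disjoint intervals, m(union_i I_i) = sum_i m(I_i),
and m is invariant under swapping open/closed endpoints (single points have measure 0).
So m(E) = sum_i (b_i - a_i).
  I_1 has length 6 - 5 = 1.
  I_2 has length 29/4 - 25/4 = 1.
  I_3 has length 39/4 - 33/4 = 3/2.
Summing:
  m(E) = 1 + 1 + 3/2 = 7/2.

7/2


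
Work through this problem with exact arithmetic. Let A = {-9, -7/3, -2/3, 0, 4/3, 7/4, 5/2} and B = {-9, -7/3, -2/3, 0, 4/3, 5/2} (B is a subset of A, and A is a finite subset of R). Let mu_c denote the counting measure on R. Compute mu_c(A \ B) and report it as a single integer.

Counting measure assigns mu_c(E) = |E| (number of elements) when E is finite. For B subset A, A \ B is the set of elements of A not in B, so |A \ B| = |A| - |B|.
|A| = 7, |B| = 6, so mu_c(A \ B) = 7 - 6 = 1.

1


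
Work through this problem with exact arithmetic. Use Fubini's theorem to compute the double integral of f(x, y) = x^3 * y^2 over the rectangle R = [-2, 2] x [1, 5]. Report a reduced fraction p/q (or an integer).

f(x, y) is a tensor product of a function of x and a function of y, and both factors are bounded continuous (hence Lebesgue integrable) on the rectangle, so Fubini's theorem applies:
  integral_R f d(m x m) = (integral_a1^b1 x^3 dx) * (integral_a2^b2 y^2 dy).
Inner integral in x: integral_{-2}^{2} x^3 dx = (2^4 - (-2)^4)/4
  = 0.
Inner integral in y: integral_{1}^{5} y^2 dy = (5^3 - 1^3)/3
  = 124/3.
Product: (0) * (124/3) = 0.

0


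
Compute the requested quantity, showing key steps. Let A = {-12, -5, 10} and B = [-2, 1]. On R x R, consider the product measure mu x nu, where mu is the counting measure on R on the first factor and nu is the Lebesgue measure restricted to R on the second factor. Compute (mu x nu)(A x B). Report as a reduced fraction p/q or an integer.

For a measurable rectangle A x B, the product measure satisfies
  (mu x nu)(A x B) = mu(A) * nu(B).
  mu(A) = 3.
  nu(B) = 3.
  (mu x nu)(A x B) = 3 * 3 = 9.

9


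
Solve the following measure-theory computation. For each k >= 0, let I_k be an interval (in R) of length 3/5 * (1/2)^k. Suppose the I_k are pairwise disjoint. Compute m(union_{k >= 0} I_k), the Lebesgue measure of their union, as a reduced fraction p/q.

By countable additivity of the Lebesgue measure on pairwise disjoint measurable sets,
  m(union_{k >= 0} I_k) = sum_{k >= 0} m(I_k) = sum_{k >= 0} a * r^k,
  with a = 3/5 and r = 1/2.
Since 0 < r = 1/2 < 1, the geometric series converges:
  sum_{k >= 0} a * r^k = a / (1 - r).
  = 3/5 / (1 - 1/2)
  = 3/5 / (1/2)
  = 6/5.

6/5


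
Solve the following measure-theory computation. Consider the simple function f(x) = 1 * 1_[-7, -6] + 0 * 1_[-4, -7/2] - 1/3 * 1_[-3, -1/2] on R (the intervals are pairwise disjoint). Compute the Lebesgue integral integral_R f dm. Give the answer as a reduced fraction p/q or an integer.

For a simple function f = sum_i c_i * 1_{A_i} with disjoint A_i,
  integral f dm = sum_i c_i * m(A_i).
Lengths of the A_i:
  m(A_1) = -6 - (-7) = 1.
  m(A_2) = -7/2 - (-4) = 1/2.
  m(A_3) = -1/2 - (-3) = 5/2.
Contributions c_i * m(A_i):
  (1) * (1) = 1.
  (0) * (1/2) = 0.
  (-1/3) * (5/2) = -5/6.
Total: 1 + 0 - 5/6 = 1/6.

1/6


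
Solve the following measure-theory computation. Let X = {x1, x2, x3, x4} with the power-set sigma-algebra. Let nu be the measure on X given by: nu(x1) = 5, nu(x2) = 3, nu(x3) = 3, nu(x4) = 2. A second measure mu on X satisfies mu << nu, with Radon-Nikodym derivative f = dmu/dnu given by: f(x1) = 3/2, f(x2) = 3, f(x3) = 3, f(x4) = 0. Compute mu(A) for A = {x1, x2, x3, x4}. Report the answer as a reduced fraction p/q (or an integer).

By the defining property of the Radon-Nikodym derivative, for every measurable set A,
  mu(A) = integral_A f dnu.
Since nu is a discrete measure concentrated on the atoms of X, the integral over A reduces to the sum
  mu(A) = sum_{x in A} f(x) * nu({x}).
Computing each term:
  x1: f(x1) * nu(x1) = 3/2 * 5 = 15/2.
  x2: f(x2) * nu(x2) = 3 * 3 = 9.
  x3: f(x3) * nu(x3) = 3 * 3 = 9.
  x4: f(x4) * nu(x4) = 0 * 2 = 0.
Summing: mu(A) = 15/2 + 9 + 9 + 0 = 51/2.

51/2


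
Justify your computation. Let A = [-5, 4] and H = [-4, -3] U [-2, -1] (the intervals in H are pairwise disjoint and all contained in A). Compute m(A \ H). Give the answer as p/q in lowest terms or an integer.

The ambient interval has length m(A) = 4 - (-5) = 9.
Since the holes are disjoint and sit inside A, by finite additivity
  m(H) = sum_i (b_i - a_i), and m(A \ H) = m(A) - m(H).
Computing the hole measures:
  m(H_1) = -3 - (-4) = 1.
  m(H_2) = -1 - (-2) = 1.
Summed: m(H) = 1 + 1 = 2.
So m(A \ H) = 9 - 2 = 7.

7


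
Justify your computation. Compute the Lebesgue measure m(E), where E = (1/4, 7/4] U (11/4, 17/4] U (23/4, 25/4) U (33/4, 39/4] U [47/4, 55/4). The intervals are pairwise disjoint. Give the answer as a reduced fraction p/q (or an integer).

For pairwise disjoint intervals, m(union_i I_i) = sum_i m(I_i),
and m is invariant under swapping open/closed endpoints (single points have measure 0).
So m(E) = sum_i (b_i - a_i).
  I_1 has length 7/4 - 1/4 = 3/2.
  I_2 has length 17/4 - 11/4 = 3/2.
  I_3 has length 25/4 - 23/4 = 1/2.
  I_4 has length 39/4 - 33/4 = 3/2.
  I_5 has length 55/4 - 47/4 = 2.
Summing:
  m(E) = 3/2 + 3/2 + 1/2 + 3/2 + 2 = 7.

7


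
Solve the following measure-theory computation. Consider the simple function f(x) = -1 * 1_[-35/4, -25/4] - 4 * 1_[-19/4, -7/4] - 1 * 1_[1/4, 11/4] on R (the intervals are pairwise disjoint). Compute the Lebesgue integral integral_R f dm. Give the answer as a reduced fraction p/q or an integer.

For a simple function f = sum_i c_i * 1_{A_i} with disjoint A_i,
  integral f dm = sum_i c_i * m(A_i).
Lengths of the A_i:
  m(A_1) = -25/4 - (-35/4) = 5/2.
  m(A_2) = -7/4 - (-19/4) = 3.
  m(A_3) = 11/4 - 1/4 = 5/2.
Contributions c_i * m(A_i):
  (-1) * (5/2) = -5/2.
  (-4) * (3) = -12.
  (-1) * (5/2) = -5/2.
Total: -5/2 - 12 - 5/2 = -17.

-17


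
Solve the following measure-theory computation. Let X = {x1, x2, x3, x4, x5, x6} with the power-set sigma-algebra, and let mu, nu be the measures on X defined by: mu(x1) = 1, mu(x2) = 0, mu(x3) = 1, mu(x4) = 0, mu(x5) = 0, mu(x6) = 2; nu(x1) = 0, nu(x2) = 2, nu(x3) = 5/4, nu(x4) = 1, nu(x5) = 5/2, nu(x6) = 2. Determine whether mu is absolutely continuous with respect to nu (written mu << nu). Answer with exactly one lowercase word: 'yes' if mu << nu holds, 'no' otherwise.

mu << nu means: every nu-null measurable set is also mu-null; equivalently, for every atom x, if nu({x}) = 0 then mu({x}) = 0.
Checking each atom:
  x1: nu = 0, mu = 1 > 0 -> violates mu << nu.
  x2: nu = 2 > 0 -> no constraint.
  x3: nu = 5/4 > 0 -> no constraint.
  x4: nu = 1 > 0 -> no constraint.
  x5: nu = 5/2 > 0 -> no constraint.
  x6: nu = 2 > 0 -> no constraint.
The atom(s) x1 violate the condition (nu = 0 but mu > 0). Therefore mu is NOT absolutely continuous w.r.t. nu.

no


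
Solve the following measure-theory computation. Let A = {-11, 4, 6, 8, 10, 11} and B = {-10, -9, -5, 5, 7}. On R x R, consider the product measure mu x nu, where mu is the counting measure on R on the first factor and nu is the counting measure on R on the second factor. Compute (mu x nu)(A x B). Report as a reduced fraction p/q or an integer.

For a measurable rectangle A x B, the product measure satisfies
  (mu x nu)(A x B) = mu(A) * nu(B).
  mu(A) = 6.
  nu(B) = 5.
  (mu x nu)(A x B) = 6 * 5 = 30.

30


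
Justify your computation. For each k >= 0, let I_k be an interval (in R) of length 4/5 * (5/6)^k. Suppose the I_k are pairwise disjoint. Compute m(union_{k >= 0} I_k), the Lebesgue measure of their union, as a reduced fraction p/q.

By countable additivity of the Lebesgue measure on pairwise disjoint measurable sets,
  m(union_{k >= 0} I_k) = sum_{k >= 0} m(I_k) = sum_{k >= 0} a * r^k,
  with a = 4/5 and r = 5/6.
Since 0 < r = 5/6 < 1, the geometric series converges:
  sum_{k >= 0} a * r^k = a / (1 - r).
  = 4/5 / (1 - 5/6)
  = 4/5 / (1/6)
  = 24/5.

24/5


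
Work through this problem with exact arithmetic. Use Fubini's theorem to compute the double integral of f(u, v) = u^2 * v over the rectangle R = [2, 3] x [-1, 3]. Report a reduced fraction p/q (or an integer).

f(u, v) is a tensor product of a function of u and a function of v, and both factors are bounded continuous (hence Lebesgue integrable) on the rectangle, so Fubini's theorem applies:
  integral_R f d(m x m) = (integral_a1^b1 u^2 du) * (integral_a2^b2 v dv).
Inner integral in u: integral_{2}^{3} u^2 du = (3^3 - 2^3)/3
  = 19/3.
Inner integral in v: integral_{-1}^{3} v dv = (3^2 - (-1)^2)/2
  = 4.
Product: (19/3) * (4) = 76/3.

76/3


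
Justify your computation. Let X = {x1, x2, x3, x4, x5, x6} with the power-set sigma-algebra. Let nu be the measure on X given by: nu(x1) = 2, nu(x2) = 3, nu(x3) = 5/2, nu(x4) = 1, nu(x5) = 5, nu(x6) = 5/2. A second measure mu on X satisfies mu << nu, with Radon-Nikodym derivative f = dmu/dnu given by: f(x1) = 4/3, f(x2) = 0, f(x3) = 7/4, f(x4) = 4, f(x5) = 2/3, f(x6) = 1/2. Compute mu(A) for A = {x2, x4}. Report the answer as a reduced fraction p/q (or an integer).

By the defining property of the Radon-Nikodym derivative, for every measurable set A,
  mu(A) = integral_A f dnu.
Since nu is a discrete measure concentrated on the atoms of X, the integral over A reduces to the sum
  mu(A) = sum_{x in A} f(x) * nu({x}).
Computing each term:
  x2: f(x2) * nu(x2) = 0 * 3 = 0.
  x4: f(x4) * nu(x4) = 4 * 1 = 4.
Summing: mu(A) = 0 + 4 = 4.

4


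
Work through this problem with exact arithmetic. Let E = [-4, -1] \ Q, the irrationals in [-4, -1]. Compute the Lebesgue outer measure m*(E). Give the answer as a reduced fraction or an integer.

The interval I = [-4, -1] has m(I) = -1 - (-4) = 3 (endpoints are measure-zero, so open/closed/half-open agree). Write I = (I cap Q) u (I \ Q). The rationals in I are countable, so m*(I cap Q) = 0 (cover each rational by intervals whose total length is arbitrarily small). By countable subadditivity m*(I) <= m*(I cap Q) + m*(I \ Q), hence m*(I \ Q) >= m(I) = 3. The reverse inequality m*(I \ Q) <= m*(I) = 3 is trivial since (I \ Q) is a subset of I. Therefore m*(I \ Q) = 3.

3


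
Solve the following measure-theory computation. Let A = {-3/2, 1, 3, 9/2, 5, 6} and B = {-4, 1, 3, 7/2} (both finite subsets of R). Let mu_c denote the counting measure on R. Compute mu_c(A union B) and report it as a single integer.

Counting measure on a finite set equals cardinality. By inclusion-exclusion, |A union B| = |A| + |B| - |A cap B|.
|A| = 6, |B| = 4, |A cap B| = 2.
So mu_c(A union B) = 6 + 4 - 2 = 8.

8


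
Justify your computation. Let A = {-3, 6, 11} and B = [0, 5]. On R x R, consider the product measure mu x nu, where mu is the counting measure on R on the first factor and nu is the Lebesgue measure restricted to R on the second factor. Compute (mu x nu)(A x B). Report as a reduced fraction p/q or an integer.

For a measurable rectangle A x B, the product measure satisfies
  (mu x nu)(A x B) = mu(A) * nu(B).
  mu(A) = 3.
  nu(B) = 5.
  (mu x nu)(A x B) = 3 * 5 = 15.

15


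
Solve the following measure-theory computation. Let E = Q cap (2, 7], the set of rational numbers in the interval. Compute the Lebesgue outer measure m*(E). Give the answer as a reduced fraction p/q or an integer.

The set Q cap (2, 7] is countable (a subset of the countable set Q). Lebesgue outer measure of any countable set is 0: each singleton {q} has m*({q}) = 0, and by countable subadditivity m*(union_k {q_k}) <= sum_k m*({q_k}) = sum_k 0 = 0. The reverse inequality m*(E) >= 0 is automatic. So m*(Q cap (2, 7]) = 0.

0


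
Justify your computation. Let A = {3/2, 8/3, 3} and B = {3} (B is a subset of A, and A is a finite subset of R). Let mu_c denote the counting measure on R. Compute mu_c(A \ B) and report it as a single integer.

Counting measure assigns mu_c(E) = |E| (number of elements) when E is finite. For B subset A, A \ B is the set of elements of A not in B, so |A \ B| = |A| - |B|.
|A| = 3, |B| = 1, so mu_c(A \ B) = 3 - 1 = 2.

2


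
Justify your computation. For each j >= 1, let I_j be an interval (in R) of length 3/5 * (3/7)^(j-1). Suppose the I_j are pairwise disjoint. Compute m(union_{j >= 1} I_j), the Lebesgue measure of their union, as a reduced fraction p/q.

By countable additivity of the Lebesgue measure on pairwise disjoint measurable sets,
  m(union_{j >= 1} I_j) = sum_{j >= 1} m(I_j) = sum_{j >= 1} a * r^(j-1),
  with a = 3/5 and r = 3/7.
Since 0 < r = 3/7 < 1, the geometric series converges:
  sum_{j >= 1} a * r^(j-1) = a / (1 - r).
  = 3/5 / (1 - 3/7)
  = 3/5 / (4/7)
  = 21/20.

21/20


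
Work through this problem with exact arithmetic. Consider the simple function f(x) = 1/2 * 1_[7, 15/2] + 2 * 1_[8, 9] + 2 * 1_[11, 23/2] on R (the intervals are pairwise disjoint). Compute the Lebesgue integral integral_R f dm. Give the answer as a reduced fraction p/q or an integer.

For a simple function f = sum_i c_i * 1_{A_i} with disjoint A_i,
  integral f dm = sum_i c_i * m(A_i).
Lengths of the A_i:
  m(A_1) = 15/2 - 7 = 1/2.
  m(A_2) = 9 - 8 = 1.
  m(A_3) = 23/2 - 11 = 1/2.
Contributions c_i * m(A_i):
  (1/2) * (1/2) = 1/4.
  (2) * (1) = 2.
  (2) * (1/2) = 1.
Total: 1/4 + 2 + 1 = 13/4.

13/4


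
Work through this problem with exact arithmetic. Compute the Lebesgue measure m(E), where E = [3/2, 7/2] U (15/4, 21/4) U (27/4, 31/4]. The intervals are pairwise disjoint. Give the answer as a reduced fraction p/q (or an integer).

For pairwise disjoint intervals, m(union_i I_i) = sum_i m(I_i),
and m is invariant under swapping open/closed endpoints (single points have measure 0).
So m(E) = sum_i (b_i - a_i).
  I_1 has length 7/2 - 3/2 = 2.
  I_2 has length 21/4 - 15/4 = 3/2.
  I_3 has length 31/4 - 27/4 = 1.
Summing:
  m(E) = 2 + 3/2 + 1 = 9/2.

9/2


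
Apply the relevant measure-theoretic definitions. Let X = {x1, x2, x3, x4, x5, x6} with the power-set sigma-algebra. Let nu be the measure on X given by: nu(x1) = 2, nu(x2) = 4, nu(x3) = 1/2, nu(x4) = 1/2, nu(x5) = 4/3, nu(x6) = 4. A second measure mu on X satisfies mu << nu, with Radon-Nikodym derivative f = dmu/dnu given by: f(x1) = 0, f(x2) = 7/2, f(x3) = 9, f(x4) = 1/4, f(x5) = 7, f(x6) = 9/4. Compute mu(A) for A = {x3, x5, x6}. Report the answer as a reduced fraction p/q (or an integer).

By the defining property of the Radon-Nikodym derivative, for every measurable set A,
  mu(A) = integral_A f dnu.
Since nu is a discrete measure concentrated on the atoms of X, the integral over A reduces to the sum
  mu(A) = sum_{x in A} f(x) * nu({x}).
Computing each term:
  x3: f(x3) * nu(x3) = 9 * 1/2 = 9/2.
  x5: f(x5) * nu(x5) = 7 * 4/3 = 28/3.
  x6: f(x6) * nu(x6) = 9/4 * 4 = 9.
Summing: mu(A) = 9/2 + 28/3 + 9 = 137/6.

137/6


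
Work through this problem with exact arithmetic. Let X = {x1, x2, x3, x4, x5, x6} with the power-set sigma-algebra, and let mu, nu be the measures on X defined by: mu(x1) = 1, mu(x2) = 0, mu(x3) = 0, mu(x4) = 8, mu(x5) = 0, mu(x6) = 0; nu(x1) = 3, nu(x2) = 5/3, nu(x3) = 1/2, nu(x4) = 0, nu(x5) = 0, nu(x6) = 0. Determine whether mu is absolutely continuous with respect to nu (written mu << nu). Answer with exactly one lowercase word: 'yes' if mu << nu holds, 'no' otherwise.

mu << nu means: every nu-null measurable set is also mu-null; equivalently, for every atom x, if nu({x}) = 0 then mu({x}) = 0.
Checking each atom:
  x1: nu = 3 > 0 -> no constraint.
  x2: nu = 5/3 > 0 -> no constraint.
  x3: nu = 1/2 > 0 -> no constraint.
  x4: nu = 0, mu = 8 > 0 -> violates mu << nu.
  x5: nu = 0, mu = 0 -> consistent with mu << nu.
  x6: nu = 0, mu = 0 -> consistent with mu << nu.
The atom(s) x4 violate the condition (nu = 0 but mu > 0). Therefore mu is NOT absolutely continuous w.r.t. nu.

no


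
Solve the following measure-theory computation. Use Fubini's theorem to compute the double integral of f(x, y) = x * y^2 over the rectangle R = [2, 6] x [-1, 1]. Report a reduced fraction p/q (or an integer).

f(x, y) is a tensor product of a function of x and a function of y, and both factors are bounded continuous (hence Lebesgue integrable) on the rectangle, so Fubini's theorem applies:
  integral_R f d(m x m) = (integral_a1^b1 x dx) * (integral_a2^b2 y^2 dy).
Inner integral in x: integral_{2}^{6} x dx = (6^2 - 2^2)/2
  = 16.
Inner integral in y: integral_{-1}^{1} y^2 dy = (1^3 - (-1)^3)/3
  = 2/3.
Product: (16) * (2/3) = 32/3.

32/3


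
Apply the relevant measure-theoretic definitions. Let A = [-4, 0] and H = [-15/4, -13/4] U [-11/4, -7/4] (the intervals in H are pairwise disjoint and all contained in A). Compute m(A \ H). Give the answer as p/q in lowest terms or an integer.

The ambient interval has length m(A) = 0 - (-4) = 4.
Since the holes are disjoint and sit inside A, by finite additivity
  m(H) = sum_i (b_i - a_i), and m(A \ H) = m(A) - m(H).
Computing the hole measures:
  m(H_1) = -13/4 - (-15/4) = 1/2.
  m(H_2) = -7/4 - (-11/4) = 1.
Summed: m(H) = 1/2 + 1 = 3/2.
So m(A \ H) = 4 - 3/2 = 5/2.

5/2


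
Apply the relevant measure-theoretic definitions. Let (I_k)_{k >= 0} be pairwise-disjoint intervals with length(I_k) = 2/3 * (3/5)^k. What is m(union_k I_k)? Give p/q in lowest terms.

By countable additivity of the Lebesgue measure on pairwise disjoint measurable sets,
  m(union_{k >= 0} I_k) = sum_{k >= 0} m(I_k) = sum_{k >= 0} a * r^k,
  with a = 2/3 and r = 3/5.
Since 0 < r = 3/5 < 1, the geometric series converges:
  sum_{k >= 0} a * r^k = a / (1 - r).
  = 2/3 / (1 - 3/5)
  = 2/3 / (2/5)
  = 5/3.

5/3


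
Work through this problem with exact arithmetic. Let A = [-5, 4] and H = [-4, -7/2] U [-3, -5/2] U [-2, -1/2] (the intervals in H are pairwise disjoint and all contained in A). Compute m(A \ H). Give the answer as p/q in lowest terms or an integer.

The ambient interval has length m(A) = 4 - (-5) = 9.
Since the holes are disjoint and sit inside A, by finite additivity
  m(H) = sum_i (b_i - a_i), and m(A \ H) = m(A) - m(H).
Computing the hole measures:
  m(H_1) = -7/2 - (-4) = 1/2.
  m(H_2) = -5/2 - (-3) = 1/2.
  m(H_3) = -1/2 - (-2) = 3/2.
Summed: m(H) = 1/2 + 1/2 + 3/2 = 5/2.
So m(A \ H) = 9 - 5/2 = 13/2.

13/2


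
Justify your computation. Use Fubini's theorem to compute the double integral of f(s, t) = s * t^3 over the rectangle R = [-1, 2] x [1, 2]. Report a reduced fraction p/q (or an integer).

f(s, t) is a tensor product of a function of s and a function of t, and both factors are bounded continuous (hence Lebesgue integrable) on the rectangle, so Fubini's theorem applies:
  integral_R f d(m x m) = (integral_a1^b1 s ds) * (integral_a2^b2 t^3 dt).
Inner integral in s: integral_{-1}^{2} s ds = (2^2 - (-1)^2)/2
  = 3/2.
Inner integral in t: integral_{1}^{2} t^3 dt = (2^4 - 1^4)/4
  = 15/4.
Product: (3/2) * (15/4) = 45/8.

45/8


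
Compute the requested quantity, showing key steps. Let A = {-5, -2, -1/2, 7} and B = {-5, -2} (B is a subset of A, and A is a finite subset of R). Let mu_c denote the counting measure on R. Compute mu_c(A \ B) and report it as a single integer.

Counting measure assigns mu_c(E) = |E| (number of elements) when E is finite. For B subset A, A \ B is the set of elements of A not in B, so |A \ B| = |A| - |B|.
|A| = 4, |B| = 2, so mu_c(A \ B) = 4 - 2 = 2.

2


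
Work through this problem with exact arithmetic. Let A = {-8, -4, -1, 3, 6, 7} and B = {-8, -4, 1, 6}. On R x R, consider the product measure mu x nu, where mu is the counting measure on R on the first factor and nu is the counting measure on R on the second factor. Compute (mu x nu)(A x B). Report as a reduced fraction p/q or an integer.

For a measurable rectangle A x B, the product measure satisfies
  (mu x nu)(A x B) = mu(A) * nu(B).
  mu(A) = 6.
  nu(B) = 4.
  (mu x nu)(A x B) = 6 * 4 = 24.

24


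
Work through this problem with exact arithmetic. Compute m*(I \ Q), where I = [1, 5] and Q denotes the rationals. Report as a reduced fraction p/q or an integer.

The interval I = [1, 5] has m(I) = 5 - 1 = 4 (endpoints are measure-zero, so open/closed/half-open agree). Write I = (I cap Q) u (I \ Q). The rationals in I are countable, so m*(I cap Q) = 0 (cover each rational by intervals whose total length is arbitrarily small). By countable subadditivity m*(I) <= m*(I cap Q) + m*(I \ Q), hence m*(I \ Q) >= m(I) = 4. The reverse inequality m*(I \ Q) <= m*(I) = 4 is trivial since (I \ Q) is a subset of I. Therefore m*(I \ Q) = 4.

4


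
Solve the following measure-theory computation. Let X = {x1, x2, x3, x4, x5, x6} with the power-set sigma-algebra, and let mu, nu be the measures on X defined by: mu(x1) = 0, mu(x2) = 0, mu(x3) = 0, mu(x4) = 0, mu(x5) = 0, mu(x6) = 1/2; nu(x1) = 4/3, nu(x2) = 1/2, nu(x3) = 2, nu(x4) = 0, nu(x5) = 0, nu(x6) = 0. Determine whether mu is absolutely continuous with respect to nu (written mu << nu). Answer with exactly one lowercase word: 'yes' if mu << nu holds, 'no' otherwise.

mu << nu means: every nu-null measurable set is also mu-null; equivalently, for every atom x, if nu({x}) = 0 then mu({x}) = 0.
Checking each atom:
  x1: nu = 4/3 > 0 -> no constraint.
  x2: nu = 1/2 > 0 -> no constraint.
  x3: nu = 2 > 0 -> no constraint.
  x4: nu = 0, mu = 0 -> consistent with mu << nu.
  x5: nu = 0, mu = 0 -> consistent with mu << nu.
  x6: nu = 0, mu = 1/2 > 0 -> violates mu << nu.
The atom(s) x6 violate the condition (nu = 0 but mu > 0). Therefore mu is NOT absolutely continuous w.r.t. nu.

no


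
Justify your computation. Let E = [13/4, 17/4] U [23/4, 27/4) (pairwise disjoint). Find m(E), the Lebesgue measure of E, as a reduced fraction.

For pairwise disjoint intervals, m(union_i I_i) = sum_i m(I_i),
and m is invariant under swapping open/closed endpoints (single points have measure 0).
So m(E) = sum_i (b_i - a_i).
  I_1 has length 17/4 - 13/4 = 1.
  I_2 has length 27/4 - 23/4 = 1.
Summing:
  m(E) = 1 + 1 = 2.

2


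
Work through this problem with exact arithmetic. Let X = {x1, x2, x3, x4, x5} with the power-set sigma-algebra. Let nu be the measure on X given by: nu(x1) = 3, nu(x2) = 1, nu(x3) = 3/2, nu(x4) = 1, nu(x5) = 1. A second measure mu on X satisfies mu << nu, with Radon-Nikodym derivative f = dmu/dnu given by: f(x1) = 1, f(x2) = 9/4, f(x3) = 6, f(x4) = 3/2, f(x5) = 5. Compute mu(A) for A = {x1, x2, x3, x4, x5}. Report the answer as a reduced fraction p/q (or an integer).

By the defining property of the Radon-Nikodym derivative, for every measurable set A,
  mu(A) = integral_A f dnu.
Since nu is a discrete measure concentrated on the atoms of X, the integral over A reduces to the sum
  mu(A) = sum_{x in A} f(x) * nu({x}).
Computing each term:
  x1: f(x1) * nu(x1) = 1 * 3 = 3.
  x2: f(x2) * nu(x2) = 9/4 * 1 = 9/4.
  x3: f(x3) * nu(x3) = 6 * 3/2 = 9.
  x4: f(x4) * nu(x4) = 3/2 * 1 = 3/2.
  x5: f(x5) * nu(x5) = 5 * 1 = 5.
Summing: mu(A) = 3 + 9/4 + 9 + 3/2 + 5 = 83/4.

83/4


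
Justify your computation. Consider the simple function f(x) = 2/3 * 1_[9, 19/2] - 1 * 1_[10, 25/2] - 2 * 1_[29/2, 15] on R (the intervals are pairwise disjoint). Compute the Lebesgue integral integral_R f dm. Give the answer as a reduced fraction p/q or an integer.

For a simple function f = sum_i c_i * 1_{A_i} with disjoint A_i,
  integral f dm = sum_i c_i * m(A_i).
Lengths of the A_i:
  m(A_1) = 19/2 - 9 = 1/2.
  m(A_2) = 25/2 - 10 = 5/2.
  m(A_3) = 15 - 29/2 = 1/2.
Contributions c_i * m(A_i):
  (2/3) * (1/2) = 1/3.
  (-1) * (5/2) = -5/2.
  (-2) * (1/2) = -1.
Total: 1/3 - 5/2 - 1 = -19/6.

-19/6


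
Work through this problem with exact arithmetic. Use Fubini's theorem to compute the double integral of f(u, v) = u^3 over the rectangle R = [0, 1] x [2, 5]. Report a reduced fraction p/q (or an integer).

f(u, v) is a tensor product of a function of u and a function of v, and both factors are bounded continuous (hence Lebesgue integrable) on the rectangle, so Fubini's theorem applies:
  integral_R f d(m x m) = (integral_a1^b1 u^3 du) * (integral_a2^b2 1 dv).
Inner integral in u: integral_{0}^{1} u^3 du = (1^4 - 0^4)/4
  = 1/4.
Inner integral in v: integral_{2}^{5} 1 dv = (5^1 - 2^1)/1
  = 3.
Product: (1/4) * (3) = 3/4.

3/4


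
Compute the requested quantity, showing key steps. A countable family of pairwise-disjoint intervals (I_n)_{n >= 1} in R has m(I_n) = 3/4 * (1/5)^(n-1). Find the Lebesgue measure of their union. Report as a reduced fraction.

By countable additivity of the Lebesgue measure on pairwise disjoint measurable sets,
  m(union_{n >= 1} I_n) = sum_{n >= 1} m(I_n) = sum_{n >= 1} a * r^(n-1),
  with a = 3/4 and r = 1/5.
Since 0 < r = 1/5 < 1, the geometric series converges:
  sum_{n >= 1} a * r^(n-1) = a / (1 - r).
  = 3/4 / (1 - 1/5)
  = 3/4 / (4/5)
  = 15/16.

15/16


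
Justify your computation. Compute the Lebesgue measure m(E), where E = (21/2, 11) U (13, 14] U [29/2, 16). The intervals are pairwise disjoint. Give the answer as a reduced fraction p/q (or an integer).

For pairwise disjoint intervals, m(union_i I_i) = sum_i m(I_i),
and m is invariant under swapping open/closed endpoints (single points have measure 0).
So m(E) = sum_i (b_i - a_i).
  I_1 has length 11 - 21/2 = 1/2.
  I_2 has length 14 - 13 = 1.
  I_3 has length 16 - 29/2 = 3/2.
Summing:
  m(E) = 1/2 + 1 + 3/2 = 3.

3


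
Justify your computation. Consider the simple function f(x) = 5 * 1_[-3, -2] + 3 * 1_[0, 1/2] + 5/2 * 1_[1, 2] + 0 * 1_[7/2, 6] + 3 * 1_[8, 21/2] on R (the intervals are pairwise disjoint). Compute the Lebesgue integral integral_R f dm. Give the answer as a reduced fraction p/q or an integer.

For a simple function f = sum_i c_i * 1_{A_i} with disjoint A_i,
  integral f dm = sum_i c_i * m(A_i).
Lengths of the A_i:
  m(A_1) = -2 - (-3) = 1.
  m(A_2) = 1/2 - 0 = 1/2.
  m(A_3) = 2 - 1 = 1.
  m(A_4) = 6 - 7/2 = 5/2.
  m(A_5) = 21/2 - 8 = 5/2.
Contributions c_i * m(A_i):
  (5) * (1) = 5.
  (3) * (1/2) = 3/2.
  (5/2) * (1) = 5/2.
  (0) * (5/2) = 0.
  (3) * (5/2) = 15/2.
Total: 5 + 3/2 + 5/2 + 0 + 15/2 = 33/2.

33/2


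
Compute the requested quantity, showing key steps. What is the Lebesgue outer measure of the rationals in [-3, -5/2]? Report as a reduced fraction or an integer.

E = Q cap [-3, -5/2] is a subset of Q, which is countable. Enumerate Q = {q_1, q_2, ...}; for any eps > 0, cover q_k by the open interval (q_k - eps/2^(k+1), q_k + eps/2^(k+1)), of length eps/2^k. The total cover length is sum_{k>=1} eps/2^k = eps. Hence m*(E) <= m*(Q) <= eps for every eps > 0, and since outer measure is non-negative, m*(E) = 0.

0


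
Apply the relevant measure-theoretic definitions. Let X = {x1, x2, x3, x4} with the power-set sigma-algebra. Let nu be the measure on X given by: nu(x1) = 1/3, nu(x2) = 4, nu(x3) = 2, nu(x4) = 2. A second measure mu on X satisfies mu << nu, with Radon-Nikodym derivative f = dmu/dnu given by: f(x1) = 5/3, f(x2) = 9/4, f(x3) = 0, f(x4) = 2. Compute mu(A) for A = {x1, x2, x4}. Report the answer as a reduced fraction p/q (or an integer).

By the defining property of the Radon-Nikodym derivative, for every measurable set A,
  mu(A) = integral_A f dnu.
Since nu is a discrete measure concentrated on the atoms of X, the integral over A reduces to the sum
  mu(A) = sum_{x in A} f(x) * nu({x}).
Computing each term:
  x1: f(x1) * nu(x1) = 5/3 * 1/3 = 5/9.
  x2: f(x2) * nu(x2) = 9/4 * 4 = 9.
  x4: f(x4) * nu(x4) = 2 * 2 = 4.
Summing: mu(A) = 5/9 + 9 + 4 = 122/9.

122/9


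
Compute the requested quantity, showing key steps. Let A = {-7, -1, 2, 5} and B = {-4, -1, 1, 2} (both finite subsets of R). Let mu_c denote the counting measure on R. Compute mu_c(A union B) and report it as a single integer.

Counting measure on a finite set equals cardinality. By inclusion-exclusion, |A union B| = |A| + |B| - |A cap B|.
|A| = 4, |B| = 4, |A cap B| = 2.
So mu_c(A union B) = 4 + 4 - 2 = 6.

6


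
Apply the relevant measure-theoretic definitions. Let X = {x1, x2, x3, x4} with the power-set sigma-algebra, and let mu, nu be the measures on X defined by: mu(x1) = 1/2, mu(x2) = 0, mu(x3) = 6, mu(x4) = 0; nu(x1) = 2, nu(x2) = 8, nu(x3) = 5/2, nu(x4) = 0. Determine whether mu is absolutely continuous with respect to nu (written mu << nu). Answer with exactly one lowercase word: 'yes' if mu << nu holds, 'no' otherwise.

mu << nu means: every nu-null measurable set is also mu-null; equivalently, for every atom x, if nu({x}) = 0 then mu({x}) = 0.
Checking each atom:
  x1: nu = 2 > 0 -> no constraint.
  x2: nu = 8 > 0 -> no constraint.
  x3: nu = 5/2 > 0 -> no constraint.
  x4: nu = 0, mu = 0 -> consistent with mu << nu.
No atom violates the condition. Therefore mu << nu.

yes


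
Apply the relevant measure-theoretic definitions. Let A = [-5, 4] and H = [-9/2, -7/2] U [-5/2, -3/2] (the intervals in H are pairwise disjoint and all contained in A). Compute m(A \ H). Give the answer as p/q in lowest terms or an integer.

The ambient interval has length m(A) = 4 - (-5) = 9.
Since the holes are disjoint and sit inside A, by finite additivity
  m(H) = sum_i (b_i - a_i), and m(A \ H) = m(A) - m(H).
Computing the hole measures:
  m(H_1) = -7/2 - (-9/2) = 1.
  m(H_2) = -3/2 - (-5/2) = 1.
Summed: m(H) = 1 + 1 = 2.
So m(A \ H) = 9 - 2 = 7.

7


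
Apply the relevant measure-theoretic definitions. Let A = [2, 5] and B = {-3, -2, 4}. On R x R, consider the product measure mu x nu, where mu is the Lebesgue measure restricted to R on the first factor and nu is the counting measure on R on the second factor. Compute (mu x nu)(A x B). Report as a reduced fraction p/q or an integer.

For a measurable rectangle A x B, the product measure satisfies
  (mu x nu)(A x B) = mu(A) * nu(B).
  mu(A) = 3.
  nu(B) = 3.
  (mu x nu)(A x B) = 3 * 3 = 9.

9


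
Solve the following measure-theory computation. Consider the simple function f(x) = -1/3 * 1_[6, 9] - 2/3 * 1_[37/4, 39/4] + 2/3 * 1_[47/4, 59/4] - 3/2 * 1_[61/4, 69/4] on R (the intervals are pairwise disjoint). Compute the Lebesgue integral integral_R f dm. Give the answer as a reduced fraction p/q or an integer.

For a simple function f = sum_i c_i * 1_{A_i} with disjoint A_i,
  integral f dm = sum_i c_i * m(A_i).
Lengths of the A_i:
  m(A_1) = 9 - 6 = 3.
  m(A_2) = 39/4 - 37/4 = 1/2.
  m(A_3) = 59/4 - 47/4 = 3.
  m(A_4) = 69/4 - 61/4 = 2.
Contributions c_i * m(A_i):
  (-1/3) * (3) = -1.
  (-2/3) * (1/2) = -1/3.
  (2/3) * (3) = 2.
  (-3/2) * (2) = -3.
Total: -1 - 1/3 + 2 - 3 = -7/3.

-7/3


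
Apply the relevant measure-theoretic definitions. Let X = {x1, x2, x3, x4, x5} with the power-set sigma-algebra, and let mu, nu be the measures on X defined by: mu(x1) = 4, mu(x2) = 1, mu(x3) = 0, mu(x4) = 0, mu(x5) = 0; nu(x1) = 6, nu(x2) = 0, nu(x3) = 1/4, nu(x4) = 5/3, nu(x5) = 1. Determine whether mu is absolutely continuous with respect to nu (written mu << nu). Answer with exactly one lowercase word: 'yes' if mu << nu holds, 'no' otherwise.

mu << nu means: every nu-null measurable set is also mu-null; equivalently, for every atom x, if nu({x}) = 0 then mu({x}) = 0.
Checking each atom:
  x1: nu = 6 > 0 -> no constraint.
  x2: nu = 0, mu = 1 > 0 -> violates mu << nu.
  x3: nu = 1/4 > 0 -> no constraint.
  x4: nu = 5/3 > 0 -> no constraint.
  x5: nu = 1 > 0 -> no constraint.
The atom(s) x2 violate the condition (nu = 0 but mu > 0). Therefore mu is NOT absolutely continuous w.r.t. nu.

no


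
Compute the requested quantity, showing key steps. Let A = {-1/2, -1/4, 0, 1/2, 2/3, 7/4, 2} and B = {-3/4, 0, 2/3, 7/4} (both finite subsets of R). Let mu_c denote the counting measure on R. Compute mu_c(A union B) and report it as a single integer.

Counting measure on a finite set equals cardinality. By inclusion-exclusion, |A union B| = |A| + |B| - |A cap B|.
|A| = 7, |B| = 4, |A cap B| = 3.
So mu_c(A union B) = 7 + 4 - 3 = 8.

8


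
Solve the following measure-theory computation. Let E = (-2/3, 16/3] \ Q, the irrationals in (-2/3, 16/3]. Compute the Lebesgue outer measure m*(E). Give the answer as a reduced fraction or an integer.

The interval I = (-2/3, 16/3] has m(I) = 16/3 - (-2/3) = 6 (endpoints are measure-zero, so open/closed/half-open agree). Write I = (I cap Q) u (I \ Q). The rationals in I are countable, so m*(I cap Q) = 0 (cover each rational by intervals whose total length is arbitrarily small). By countable subadditivity m*(I) <= m*(I cap Q) + m*(I \ Q), hence m*(I \ Q) >= m(I) = 6. The reverse inequality m*(I \ Q) <= m*(I) = 6 is trivial since (I \ Q) is a subset of I. Therefore m*(I \ Q) = 6.

6


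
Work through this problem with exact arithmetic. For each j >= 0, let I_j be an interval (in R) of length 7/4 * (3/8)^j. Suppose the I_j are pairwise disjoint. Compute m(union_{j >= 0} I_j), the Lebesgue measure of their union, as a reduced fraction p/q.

By countable additivity of the Lebesgue measure on pairwise disjoint measurable sets,
  m(union_{j >= 0} I_j) = sum_{j >= 0} m(I_j) = sum_{j >= 0} a * r^j,
  with a = 7/4 and r = 3/8.
Since 0 < r = 3/8 < 1, the geometric series converges:
  sum_{j >= 0} a * r^j = a / (1 - r).
  = 7/4 / (1 - 3/8)
  = 7/4 / (5/8)
  = 14/5.

14/5


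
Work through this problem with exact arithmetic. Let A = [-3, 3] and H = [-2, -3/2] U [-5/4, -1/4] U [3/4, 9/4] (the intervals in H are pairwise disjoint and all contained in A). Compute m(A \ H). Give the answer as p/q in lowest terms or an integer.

The ambient interval has length m(A) = 3 - (-3) = 6.
Since the holes are disjoint and sit inside A, by finite additivity
  m(H) = sum_i (b_i - a_i), and m(A \ H) = m(A) - m(H).
Computing the hole measures:
  m(H_1) = -3/2 - (-2) = 1/2.
  m(H_2) = -1/4 - (-5/4) = 1.
  m(H_3) = 9/4 - 3/4 = 3/2.
Summed: m(H) = 1/2 + 1 + 3/2 = 3.
So m(A \ H) = 6 - 3 = 3.

3


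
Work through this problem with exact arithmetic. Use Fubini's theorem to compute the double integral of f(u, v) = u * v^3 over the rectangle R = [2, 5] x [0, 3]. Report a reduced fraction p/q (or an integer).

f(u, v) is a tensor product of a function of u and a function of v, and both factors are bounded continuous (hence Lebesgue integrable) on the rectangle, so Fubini's theorem applies:
  integral_R f d(m x m) = (integral_a1^b1 u du) * (integral_a2^b2 v^3 dv).
Inner integral in u: integral_{2}^{5} u du = (5^2 - 2^2)/2
  = 21/2.
Inner integral in v: integral_{0}^{3} v^3 dv = (3^4 - 0^4)/4
  = 81/4.
Product: (21/2) * (81/4) = 1701/8.

1701/8
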